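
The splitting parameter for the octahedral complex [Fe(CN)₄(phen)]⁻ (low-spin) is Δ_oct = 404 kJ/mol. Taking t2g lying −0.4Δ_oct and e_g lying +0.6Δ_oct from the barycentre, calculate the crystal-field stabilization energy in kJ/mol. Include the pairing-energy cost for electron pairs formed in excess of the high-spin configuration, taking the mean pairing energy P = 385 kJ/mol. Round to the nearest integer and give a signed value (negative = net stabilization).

Ligand charges: 4×(-1) from CN⁻ and 1×(+0) from phen sum to -4; with overall charge -1, Fe is +3.
Fe³⁺: group 8, so d-count = 8 − 3 = 5.
Configuration: t2g^5 e_g^0.
CFSE(orbital) = 5×(-0.4Δ_oct) + 0×(0.6Δ_oct) = -2.0Δ_oct; with Δ_oct = 404 kJ/mol that is -808 kJ/mol.
Pairing penalty: 2 pairs vs 0 in the high-spin reference → 2 extra × P = 770 kJ/mol.
Overall CFSE = -808 + 770 = -38 kJ/mol.

-38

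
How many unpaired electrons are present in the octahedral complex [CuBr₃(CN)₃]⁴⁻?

1

Ligand charges: 3×(-1) from Br⁻ and 3×(-1) from CN⁻ sum to -6; with overall charge -4, Cu is +2.
Cu is in group 11, so Cu²⁺ is d⁹ (11 − 2 = 9).
Configuration: t₂g⁶ eg³, giving 1 unpaired electron.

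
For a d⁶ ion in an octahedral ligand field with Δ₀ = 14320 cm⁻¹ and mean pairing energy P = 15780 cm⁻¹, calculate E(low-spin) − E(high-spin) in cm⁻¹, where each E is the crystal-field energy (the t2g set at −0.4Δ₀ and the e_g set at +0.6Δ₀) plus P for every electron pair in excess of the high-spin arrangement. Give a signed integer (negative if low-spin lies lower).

2920

High-spin d⁶ fills as t2g^4 e_g^2 with CFSE 4(−0.4) + 2(+0.6) = -0.4Δ₀ = -5728 cm⁻¹.
Low-spin t2g^6 e_g^0 gives -2.4Δ₀ = -34368 cm⁻¹, but forming 2 extra pairs costs 2P = 31560 cm⁻¹, so E(LS) = -34368 + 31560 = -2808 cm⁻¹.
Thus E(LS) − E(HS) = 2920 cm⁻¹.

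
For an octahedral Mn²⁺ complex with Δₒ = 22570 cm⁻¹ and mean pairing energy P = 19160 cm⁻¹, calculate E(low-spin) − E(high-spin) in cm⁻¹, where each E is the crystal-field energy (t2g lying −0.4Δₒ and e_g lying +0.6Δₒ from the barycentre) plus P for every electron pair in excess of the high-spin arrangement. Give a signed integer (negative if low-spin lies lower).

-6820

Group 7 minus oxidation state +2 gives a d⁵ configuration for Mn²⁺.
In the high-spin limit (t2g^3 e_g^2) the orbital term is 0.0Δₒ = 0 cm⁻¹, with no excess pairing.
Low-spin t2g^5 e_g^0 gives -2.0Δₒ = -45140 cm⁻¹, but forming 2 extra pairs costs 2P = 38320 cm⁻¹, so E(LS) = -45140 + 38320 = -6820 cm⁻¹.
The difference is -6820 − (0) = -6820 cm⁻¹, so low-spin lies lower.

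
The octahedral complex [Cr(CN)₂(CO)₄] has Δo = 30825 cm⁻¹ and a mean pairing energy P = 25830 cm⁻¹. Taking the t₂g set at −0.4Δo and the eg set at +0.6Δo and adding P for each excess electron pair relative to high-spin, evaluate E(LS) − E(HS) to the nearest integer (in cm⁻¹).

Ligand charges: 2×(-1) from CN⁻ and 4×(+0) from CO sum to -2; with overall charge +0, Cr is +2.
Cr is in group 6, so Cr²⁺ is d⁴ (6 − 2 = 4).
In the high-spin limit (t₂g³ eg¹) the orbital term is -0.6Δo = -18495 cm⁻¹, with no excess pairing.
Low-spin t₂g⁴ eg⁰ gives -1.6Δo = -49320 cm⁻¹, but forming 1 extra pair costs 1P = 25830 cm⁻¹, so E(LS) = -49320 + 25830 = -23490 cm⁻¹.
Thus E(LS) − E(HS) = -4995 cm⁻¹.

-4995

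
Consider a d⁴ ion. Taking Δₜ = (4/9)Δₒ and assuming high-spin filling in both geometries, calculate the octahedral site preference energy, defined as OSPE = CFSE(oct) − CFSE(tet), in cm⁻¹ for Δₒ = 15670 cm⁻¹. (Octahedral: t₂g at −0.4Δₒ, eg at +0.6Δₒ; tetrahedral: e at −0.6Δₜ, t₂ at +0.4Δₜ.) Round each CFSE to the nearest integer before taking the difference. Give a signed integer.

-6616

In an octahedral site d⁴ (HS) is t₂g³ eg¹, giving CFSE(oct) = -0.6Δₒ = -9402 cm⁻¹.
In a tetrahedral site the filling is e² t₂²: CFSE(tet) = -0.4Δₜ = -0.4 × (4/9)(15670) = -2786 cm⁻¹.
OSPE = CFSE(oct) − CFSE(tet) = -9402 − (-2786) = -6616 cm⁻¹.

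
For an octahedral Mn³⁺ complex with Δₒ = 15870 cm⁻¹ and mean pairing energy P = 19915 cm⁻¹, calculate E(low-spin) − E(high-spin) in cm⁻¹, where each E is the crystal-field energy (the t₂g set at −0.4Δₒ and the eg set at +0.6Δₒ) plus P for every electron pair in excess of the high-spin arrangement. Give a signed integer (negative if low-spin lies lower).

Group 7 minus oxidation state +3 gives a d⁴ configuration for Mn³⁺.
High-spin: t₂g³ eg¹, CFSE = -0.6Δₒ = -9522 cm⁻¹.
Low-spin t₂g⁴ eg⁰ gives -1.6Δₒ = -25392 cm⁻¹, but forming 1 extra pair costs 1P = 19915 cm⁻¹, so E(LS) = -25392 + 19915 = -5477 cm⁻¹.
The difference is -5477 − (-9522) = 4045 cm⁻¹, so high-spin lies lower.

4045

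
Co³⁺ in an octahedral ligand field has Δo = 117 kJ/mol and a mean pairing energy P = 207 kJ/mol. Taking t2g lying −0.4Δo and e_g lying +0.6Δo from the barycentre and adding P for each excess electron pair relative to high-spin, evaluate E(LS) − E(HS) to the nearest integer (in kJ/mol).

Co is in group 9, so Co³⁺ is d⁶ (9 − 3 = 6).
High-spin d⁶ fills as t2g^4 e_g^2 with CFSE 4(−0.4) + 2(+0.6) = -0.4Δo = -47 kJ/mol.
Low-spin: t2g^6 e_g^0, orbital CFSE = -2.4Δo = -281 kJ/mol; plus 2 excess pairs × P = +414 kJ/mol; total 133 kJ/mol.
Thus E(LS) − E(HS) = 180 kJ/mol.

180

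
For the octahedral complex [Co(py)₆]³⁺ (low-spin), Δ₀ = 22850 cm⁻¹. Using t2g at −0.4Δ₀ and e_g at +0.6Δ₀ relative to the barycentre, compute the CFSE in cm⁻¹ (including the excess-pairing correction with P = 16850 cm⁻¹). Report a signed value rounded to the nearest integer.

py is neutral, so the +3 overall charge sits on Co: oxidation state +3.
Co sits in group 9; removing 3 electrons leaves Co³⁺ with 9 − 3 = 6 d electrons.
Configuration: t2g^6 e_g^0.
The orbital stabilization is -2.4Δ₀ = -2.4 × 22850 = -54840 cm⁻¹.
High-spin d⁶ would be t2g^4 e_g^2 with 1 pair; low-spin has 3, so 2 excess pairs cost +2P = +33700 cm⁻¹.
Net CFSE = -54840 + 33700 = -21140 cm⁻¹.

-21140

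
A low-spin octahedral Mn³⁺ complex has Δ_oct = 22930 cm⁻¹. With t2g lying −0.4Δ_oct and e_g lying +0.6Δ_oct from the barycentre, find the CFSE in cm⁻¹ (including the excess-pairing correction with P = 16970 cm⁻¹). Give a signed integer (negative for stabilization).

Group 7 minus oxidation state +3 gives a d⁴ configuration for Mn³⁺.
The d⁴ electrons fill as t2g^4 e_g^0.
Orbital CFSE = 4(-0.4) + 0(0.6) = -1.6Δ_oct = -1.6 × 22930 = -36688 cm⁻¹.
High-spin d⁴ would be t2g^3 e_g^1 with 0 pairs; low-spin has 1, so 1 excess pair costs +1P = +16970 cm⁻¹.
Overall CFSE = -36688 + 16970 = -19718 cm⁻¹.

-19718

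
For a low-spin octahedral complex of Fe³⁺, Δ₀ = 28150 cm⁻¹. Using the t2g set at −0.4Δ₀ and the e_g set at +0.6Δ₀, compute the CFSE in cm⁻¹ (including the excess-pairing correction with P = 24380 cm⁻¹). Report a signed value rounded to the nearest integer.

Group 8 minus oxidation state +3 gives a d⁵ configuration for Fe³⁺.
Configuration: t2g^5 e_g^0.
Orbital CFSE = 5(-0.4) + 0(0.6) = -2.0Δ₀ = -2.0 × 28150 = -56300 cm⁻¹.
Relative to high-spin t2g^3 e_g^2 (0 paired), the low-spin configuration has 2 additional pairs, contributing +2 × 24380 = +48760 cm⁻¹.
Combining: -56300 + 48760 = -7540 cm⁻¹.

-7540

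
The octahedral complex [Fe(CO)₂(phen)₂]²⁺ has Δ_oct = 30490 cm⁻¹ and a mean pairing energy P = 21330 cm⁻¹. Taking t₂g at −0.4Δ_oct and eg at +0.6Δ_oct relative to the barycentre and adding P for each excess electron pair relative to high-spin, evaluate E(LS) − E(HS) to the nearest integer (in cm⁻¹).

Ligand charges: 2×(+0) from CO and 2×(+0) from phen sum to +0; with overall charge +2, Fe is +2.
Group 8 minus oxidation state +2 gives a d⁶ configuration for Fe²⁺.
High-spin d⁶ fills as t₂g⁴ eg² with CFSE 4(−0.4) + 2(+0.6) = -0.4Δ_oct = -12196 cm⁻¹.
Low-spin t₂g⁶ eg⁰ gives -2.4Δ_oct = -73176 cm⁻¹, but forming 2 extra pairs costs 2P = 42660 cm⁻¹, so E(LS) = -73176 + 42660 = -30516 cm⁻¹.
The difference is -30516 − (-12196) = -18320 cm⁻¹, so low-spin lies lower.

-18320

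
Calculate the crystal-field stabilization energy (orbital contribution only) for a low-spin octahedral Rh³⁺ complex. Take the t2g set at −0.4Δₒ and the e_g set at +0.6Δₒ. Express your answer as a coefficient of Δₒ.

-2.4 Δₒ

Rh sits in group 9; removing 3 electrons leaves Rh³⁺ with 9 − 3 = 6 d electrons.
Configuration: t2g^6 e_g^0.
CFSE = 6(-0.4Δₒ) + 0(0.6Δₒ) = -2.4Δₒ + 0.0Δₒ = -2.4Δₒ.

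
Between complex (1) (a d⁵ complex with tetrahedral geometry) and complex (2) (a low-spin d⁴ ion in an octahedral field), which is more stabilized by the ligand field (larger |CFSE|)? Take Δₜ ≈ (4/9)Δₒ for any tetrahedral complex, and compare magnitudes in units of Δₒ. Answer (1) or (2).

(1): Tetrahedral splitting is small, so the complex is high-spin; e² t₂³, CFSE = 0.0Δₜ ≈ 0.00Δₒ.
(2): t₂g⁴ eg⁰, CFSE = -1.6Δₒ.
So (2) has the larger |CFSE|.

(2)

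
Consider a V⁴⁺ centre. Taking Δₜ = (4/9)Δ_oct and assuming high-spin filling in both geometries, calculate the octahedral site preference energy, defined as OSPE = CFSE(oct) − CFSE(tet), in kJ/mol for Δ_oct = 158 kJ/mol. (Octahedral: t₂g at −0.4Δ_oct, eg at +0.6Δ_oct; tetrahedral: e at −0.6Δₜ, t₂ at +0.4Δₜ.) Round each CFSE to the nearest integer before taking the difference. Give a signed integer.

V⁴⁺: group 5, so d-count = 5 − 4 = 1.
Octahedral (high-spin): t2g^1 e_g^0, CFSE = 1(−0.4) + 0(+0.6) = -0.4Δ_oct = -0.4 × 158 = -63 kJ/mol.
In a tetrahedral site the filling is e^1 t2^0: CFSE(tet) = -0.6Δₜ = -0.6 × (4/9)(158) = -42 kJ/mol.
OSPE = CFSE(oct) − CFSE(tet) = -63 − (-42) = -21 kJ/mol.

-21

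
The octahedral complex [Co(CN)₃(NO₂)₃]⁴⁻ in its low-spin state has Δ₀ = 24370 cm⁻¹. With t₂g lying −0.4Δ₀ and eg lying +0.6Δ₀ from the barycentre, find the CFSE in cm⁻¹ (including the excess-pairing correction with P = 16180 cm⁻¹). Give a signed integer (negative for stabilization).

Ligand charges: 3×(-1) from CN⁻ and 3×(-1) from NO₂⁻ sum to -6; with overall charge -4, Co is +2.
Group 9 minus oxidation state +2 gives a d⁷ configuration for Co²⁺.
The d⁷ electrons fill as t₂g⁶ eg¹.
The orbital stabilization is -1.8Δ₀ = -1.8 × 24370 = -43866 cm⁻¹.
Relative to high-spin t₂g⁵ eg² (2 paired), the low-spin configuration has 1 additional pair, contributing +1 × 16180 = +16180 cm⁻¹.
Net CFSE = -43866 + 16180 = -27686 cm⁻¹.

-27686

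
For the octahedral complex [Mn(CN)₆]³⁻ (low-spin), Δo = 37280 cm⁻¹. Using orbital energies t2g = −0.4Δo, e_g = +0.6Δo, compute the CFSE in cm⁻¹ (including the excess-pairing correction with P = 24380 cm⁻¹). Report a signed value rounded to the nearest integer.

-35268

Each CN⁻ contributes -1; 6 × (-1) = -6. With overall charge -3, Mn is in the +3 oxidation state.
Mn³⁺: group 7, so d-count = 7 − 3 = 4.
Configuration: t2g^4 e_g^0.
The orbital stabilization is -1.6Δo = -1.6 × 37280 = -59648 cm⁻¹.
Relative to high-spin t2g^3 e_g^1 (0 paired), the low-spin configuration has 1 additional pair, contributing +1 × 24380 = +24380 cm⁻¹.
Net CFSE = -59648 + 24380 = -35268 cm⁻¹.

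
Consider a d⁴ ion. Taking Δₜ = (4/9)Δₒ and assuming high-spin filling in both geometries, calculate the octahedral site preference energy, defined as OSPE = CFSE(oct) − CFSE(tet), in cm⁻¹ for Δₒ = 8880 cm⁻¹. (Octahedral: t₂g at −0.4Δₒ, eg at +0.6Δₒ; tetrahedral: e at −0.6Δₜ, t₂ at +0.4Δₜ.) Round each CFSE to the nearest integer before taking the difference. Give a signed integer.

-3749

Octahedral (high-spin): t2g^3 e_g^1, CFSE = 3(−0.4) + 1(+0.6) = -0.6Δₒ = -0.6 × 8880 = -5328 cm⁻¹.
Tetrahedral: e^2 t2^2, CFSE = 2(−0.6) + 2(+0.4) = -0.4Δₜ = -0.4 × (4/9) × 8880 = -1579 cm⁻¹.
OSPE = CFSE(oct) − CFSE(tet) = -5328 − (-1579) = -3749 cm⁻¹.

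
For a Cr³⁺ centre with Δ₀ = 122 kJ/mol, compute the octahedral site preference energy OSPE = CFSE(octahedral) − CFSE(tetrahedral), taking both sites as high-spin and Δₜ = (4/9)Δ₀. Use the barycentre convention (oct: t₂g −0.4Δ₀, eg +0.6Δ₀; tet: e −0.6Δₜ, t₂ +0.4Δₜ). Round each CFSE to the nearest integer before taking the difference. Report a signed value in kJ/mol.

Cr³⁺: group 6, so d-count = 6 − 3 = 3.
Octahedral (high-spin): t₂g³ eg⁰, CFSE = 3(−0.4) + 0(+0.6) = -1.2Δ₀ = -1.2 × 122 = -146 kJ/mol.
Tetrahedral: e² t₂¹, CFSE = 2(−0.6) + 1(+0.4) = -0.8Δₜ = -0.8 × (4/9) × 122 = -43 kJ/mol.
Subtracting, OSPE = -146 − (-43) = -103 kJ/mol.

-103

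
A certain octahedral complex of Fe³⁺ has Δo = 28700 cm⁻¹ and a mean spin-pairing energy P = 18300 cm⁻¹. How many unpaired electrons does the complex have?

Group 8 minus oxidation state +3 gives a d⁵ configuration for Fe³⁺.
With Δo > P the complex is low-spin.
Filling d⁵ accordingly: t₂g⁵ eg⁰.
Unpaired electrons: 1.

1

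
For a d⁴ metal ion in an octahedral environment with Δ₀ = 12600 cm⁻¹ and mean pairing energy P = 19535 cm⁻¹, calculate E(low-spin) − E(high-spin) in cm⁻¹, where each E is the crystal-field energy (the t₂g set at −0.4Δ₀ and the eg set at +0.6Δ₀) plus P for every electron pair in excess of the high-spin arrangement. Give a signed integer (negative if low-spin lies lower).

High-spin d⁴ fills as t₂g³ eg¹ with CFSE 3(−0.4) + 1(+0.6) = -0.6Δ₀ = -7560 cm⁻¹.
For low-spin the configuration is t₂g⁴ eg⁰: orbital energy -1.6 × 12600 = -20160 cm⁻¹, and 1 additional pair relative to high-spin adds 19535 cm⁻¹, giving -625 cm⁻¹.
E(LS) − E(HS) = -625 − (-7560) = 6935 cm⁻¹.

6935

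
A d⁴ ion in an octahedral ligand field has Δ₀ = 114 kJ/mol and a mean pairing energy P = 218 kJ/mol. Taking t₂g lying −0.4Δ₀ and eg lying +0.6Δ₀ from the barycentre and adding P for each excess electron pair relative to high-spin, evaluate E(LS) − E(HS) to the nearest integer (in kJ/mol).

104

High-spin: t₂g³ eg¹, CFSE = -0.6Δ₀ = -68 kJ/mol.
For low-spin the configuration is t₂g⁴ eg⁰: orbital energy -1.6 × 114 = -182 kJ/mol, and 1 additional pair relative to high-spin adds 218 kJ/mol, giving 36 kJ/mol.
The difference is 36 − (-68) = 104 kJ/mol, so high-spin lies lower.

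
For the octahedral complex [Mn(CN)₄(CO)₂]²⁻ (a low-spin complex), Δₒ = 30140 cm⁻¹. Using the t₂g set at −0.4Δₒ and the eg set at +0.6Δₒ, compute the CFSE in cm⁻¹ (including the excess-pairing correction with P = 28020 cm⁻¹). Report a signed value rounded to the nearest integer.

Ligand charges: 4×(-1) from CN⁻ and 2×(+0) from CO sum to -4; with overall charge -2, Mn is +2.
Mn sits in group 7; removing 2 electrons leaves Mn²⁺ with 7 − 2 = 5 d electrons.
Electron filling gives t₂g⁵ eg⁰.
CFSE(orbital) = 5×(-0.4Δₒ) + 0×(0.6Δₒ) = -2.0Δₒ; with Δₒ = 30140 cm⁻¹ that is -60280 cm⁻¹.
Relative to high-spin t₂g³ eg² (0 paired), the low-spin configuration has 2 additional pairs, contributing +2 × 28020 = +56040 cm⁻¹.
Combining: -60280 + 56040 = -4240 cm⁻¹.

-4240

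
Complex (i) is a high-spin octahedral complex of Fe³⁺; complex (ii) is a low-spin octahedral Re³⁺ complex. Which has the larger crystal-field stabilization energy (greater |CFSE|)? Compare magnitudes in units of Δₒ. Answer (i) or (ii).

(ii)

(i): Fe is in group 8, so Fe³⁺ is d⁵ (8 − 3 = 5); t2g^3 e_g^2, CFSE = 0.0Δₒ.
(ii): Re is in group 7, so Re³⁺ is d⁴ (7 − 3 = 4); t₂g⁴ eg⁰, CFSE = -1.6Δₒ.
So (ii) has the larger |CFSE|.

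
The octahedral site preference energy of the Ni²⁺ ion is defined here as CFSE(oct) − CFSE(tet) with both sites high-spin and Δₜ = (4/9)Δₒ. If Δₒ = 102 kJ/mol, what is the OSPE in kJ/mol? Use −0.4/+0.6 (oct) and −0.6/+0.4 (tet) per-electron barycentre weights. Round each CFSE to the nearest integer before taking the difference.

-86

Ni is in group 10, so Ni²⁺ is d⁸ (10 − 2 = 8).
Octahedral high-spin t₂g⁶ eg²: CFSE = -1.2 × 102 = -122 kJ/mol.
Tetrahedral e⁴ t₂⁴ gives -0.8Δₜ = -0.8 × (4/9) × 102 = -36 kJ/mol.
OSPE = -122 − (-36) = -86 kJ/mol.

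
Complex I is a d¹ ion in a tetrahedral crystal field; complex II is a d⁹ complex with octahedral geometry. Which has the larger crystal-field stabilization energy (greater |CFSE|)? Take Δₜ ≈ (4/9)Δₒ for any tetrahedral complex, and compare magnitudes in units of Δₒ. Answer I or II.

II

I: Tetrahedral fields are weak (Δₜ ≈ 4/9 Δₒ), so electrons fill high-spin; e¹ t₂⁰, CFSE = -0.6Δₜ ≈ -0.27Δₒ.
II: t₂g⁶ eg³, CFSE = -0.6Δₒ.
So II has the larger |CFSE|.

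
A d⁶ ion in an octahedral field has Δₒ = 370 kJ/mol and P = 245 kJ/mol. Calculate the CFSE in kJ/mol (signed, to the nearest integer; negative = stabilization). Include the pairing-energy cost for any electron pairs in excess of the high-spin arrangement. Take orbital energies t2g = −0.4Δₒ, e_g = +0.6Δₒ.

With Δₒ > P the complex is low-spin.
That gives t2g^6 e_g^0.
Orbital CFSE = -2.4Δₒ = -2.4 × 370 = -888 kJ/mol.
Excess pairs vs high-spin: 3 − 1 = 2; pairing cost = +490 kJ/mol.
Net CFSE = -888 + 490 = -398 kJ/mol.

-398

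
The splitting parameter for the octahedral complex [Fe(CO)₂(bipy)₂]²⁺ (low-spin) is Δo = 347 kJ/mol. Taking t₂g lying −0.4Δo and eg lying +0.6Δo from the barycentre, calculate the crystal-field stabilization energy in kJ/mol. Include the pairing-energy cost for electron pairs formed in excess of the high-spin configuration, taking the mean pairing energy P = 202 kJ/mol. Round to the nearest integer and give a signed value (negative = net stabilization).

Ligand charges: 2×(+0) from CO and 2×(+0) from bipy sum to +0; with overall charge +2, Fe is +2.
Fe sits in group 8; removing 2 electrons leaves Fe²⁺ with 8 − 2 = 6 d electrons.
Electron filling gives t₂g⁶ eg⁰.
The orbital stabilization is -2.4Δo = -2.4 × 347 = -833 kJ/mol.
Relative to high-spin t₂g⁴ eg² (1 paired), the low-spin configuration has 2 additional pairs, contributing +2 × 202 = +404 kJ/mol.
Combining: -833 + 404 = -429 kJ/mol.

-429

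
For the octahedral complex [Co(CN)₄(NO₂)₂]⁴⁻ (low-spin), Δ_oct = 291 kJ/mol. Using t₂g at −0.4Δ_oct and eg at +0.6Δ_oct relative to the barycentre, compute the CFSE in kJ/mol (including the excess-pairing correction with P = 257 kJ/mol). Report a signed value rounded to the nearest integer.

-267

Ligand charges: 4×(-1) from CN⁻ and 2×(-1) from NO₂⁻ sum to -6; with overall charge -4, Co is +2.
Group 9 minus oxidation state +2 gives a d⁷ configuration for Co²⁺.
Electron filling gives t₂g⁶ eg¹.
Orbital CFSE = 6(-0.4) + 1(0.6) = -1.8Δ_oct = -1.8 × 291 = -524 kJ/mol.
Pairing penalty: 3 pairs vs 2 in the high-spin reference → 1 extra × P = 257 kJ/mol.
Overall CFSE = -524 + 257 = -267 kJ/mol.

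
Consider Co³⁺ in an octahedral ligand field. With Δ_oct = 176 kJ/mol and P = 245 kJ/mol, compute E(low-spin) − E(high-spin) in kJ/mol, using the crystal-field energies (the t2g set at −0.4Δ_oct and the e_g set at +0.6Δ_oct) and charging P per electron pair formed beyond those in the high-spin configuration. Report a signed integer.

Co is in group 9, so Co³⁺ is d⁶ (9 − 3 = 6).
In the high-spin limit (t2g^4 e_g^2) the orbital term is -0.4Δ_oct = -70 kJ/mol, with no excess pairing.
Low-spin: t2g^6 e_g^0, orbital CFSE = -2.4Δ_oct = -422 kJ/mol; plus 2 excess pairs × P = +490 kJ/mol; total 68 kJ/mol.
E(LS) − E(HS) = 68 − (-70) = 138 kJ/mol.

138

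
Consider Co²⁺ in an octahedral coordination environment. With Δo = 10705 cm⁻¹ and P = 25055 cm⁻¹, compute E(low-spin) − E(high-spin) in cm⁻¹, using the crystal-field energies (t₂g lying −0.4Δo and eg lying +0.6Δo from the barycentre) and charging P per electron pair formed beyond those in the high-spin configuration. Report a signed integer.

14350

Co is in group 9, so Co²⁺ is d⁷ (9 − 2 = 7).
In the high-spin limit (t₂g⁵ eg²) the orbital term is -0.8Δo = -8564 cm⁻¹, with no excess pairing.
Low-spin t₂g⁶ eg¹ gives -1.8Δo = -19269 cm⁻¹, but forming 1 extra pair costs 1P = 25055 cm⁻¹, so E(LS) = -19269 + 25055 = 5786 cm⁻¹.
The difference is 5786 − (-8564) = 14350 cm⁻¹, so high-spin lies lower.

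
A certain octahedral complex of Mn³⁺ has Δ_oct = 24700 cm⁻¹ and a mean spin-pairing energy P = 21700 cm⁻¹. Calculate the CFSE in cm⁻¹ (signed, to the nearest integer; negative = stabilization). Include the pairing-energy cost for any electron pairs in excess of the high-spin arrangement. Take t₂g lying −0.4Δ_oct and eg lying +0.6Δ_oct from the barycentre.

-17820

Group 7 minus oxidation state +3 gives a d⁴ configuration for Mn³⁺.
Since Δ_oct = 24700 cm⁻¹ > P = 21700 cm⁻¹, the complex adopts the low-spin configuration.
Configuration: t₂g⁴ eg⁰.
Orbital CFSE = -1.6Δ_oct = -1.6 × 24700 = -39520 cm⁻¹.
Excess pairs vs high-spin: 1 − 0 = 1; pairing cost = +21700 cm⁻¹.
Net CFSE = -39520 + 21700 = -17820 cm⁻¹.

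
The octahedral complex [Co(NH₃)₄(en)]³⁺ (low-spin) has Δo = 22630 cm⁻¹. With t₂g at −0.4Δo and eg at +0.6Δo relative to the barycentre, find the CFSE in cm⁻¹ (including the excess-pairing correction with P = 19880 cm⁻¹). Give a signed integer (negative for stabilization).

-14552

Ligand charges: 4×(+0) from NH₃ and 1×(+0) from en sum to +0; with overall charge +3, Co is +3.
Group 9 minus oxidation state +3 gives a d⁶ configuration for Co³⁺.
The d⁶ electrons fill as t₂g⁶ eg⁰.
Orbital CFSE = 6(-0.4) + 0(0.6) = -2.4Δo = -2.4 × 22630 = -54312 cm⁻¹.
Relative to high-spin t₂g⁴ eg² (1 paired), the low-spin configuration has 2 additional pairs, contributing +2 × 19880 = +39760 cm⁻¹.
Combining: -54312 + 39760 = -14552 cm⁻¹.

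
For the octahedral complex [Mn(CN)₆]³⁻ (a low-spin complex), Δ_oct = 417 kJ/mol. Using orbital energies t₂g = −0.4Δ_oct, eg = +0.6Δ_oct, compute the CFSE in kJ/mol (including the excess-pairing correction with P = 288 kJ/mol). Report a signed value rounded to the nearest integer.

-379

Each CN⁻ contributes -1; 6 × (-1) = -6. With overall charge -3, Mn is in the +3 oxidation state.
Mn is in group 7, so Mn³⁺ is d⁴ (7 − 3 = 4).
Configuration: t₂g⁴ eg⁰.
The orbital stabilization is -1.6Δ_oct = -1.6 × 417 = -667 kJ/mol.
Pairing penalty: 1 pair vs 0 in the high-spin reference → 1 extra × P = 288 kJ/mol.
Overall CFSE = -667 + 288 = -379 kJ/mol.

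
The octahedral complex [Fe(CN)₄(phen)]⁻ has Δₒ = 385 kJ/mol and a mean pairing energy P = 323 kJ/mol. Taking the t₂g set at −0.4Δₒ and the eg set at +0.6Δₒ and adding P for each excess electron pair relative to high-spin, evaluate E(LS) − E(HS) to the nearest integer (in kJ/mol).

Ligand charges: 4×(-1) from CN⁻ and 1×(+0) from phen sum to -4; with overall charge -1, Fe is +3.
Fe sits in group 8; removing 3 electrons leaves Fe³⁺ with 8 − 3 = 5 d electrons.
In the high-spin limit (t₂g³ eg²) the orbital term is 0.0Δₒ = 0 kJ/mol, with no excess pairing.
For low-spin the configuration is t₂g⁵ eg⁰: orbital energy -2.0 × 385 = -770 kJ/mol, and 2 additional pairs relative to high-spin add 646 kJ/mol, giving -124 kJ/mol.
The difference is -124 − (0) = -124 kJ/mol, so low-spin lies lower.

-124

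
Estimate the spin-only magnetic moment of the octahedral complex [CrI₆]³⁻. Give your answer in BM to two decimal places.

3.87 BM

Each I⁻ contributes -1; 6 × (-1) = -6. With overall charge -3, Cr is in the +3 oxidation state.
Group 6 minus oxidation state +3 gives a d³ configuration for Cr³⁺.
Configuration: t₂g³ eg⁰ → 3 unpaired electrons.
μ(spin-only) = √[3(3+2)] = √15 ≈ 3.87 BM.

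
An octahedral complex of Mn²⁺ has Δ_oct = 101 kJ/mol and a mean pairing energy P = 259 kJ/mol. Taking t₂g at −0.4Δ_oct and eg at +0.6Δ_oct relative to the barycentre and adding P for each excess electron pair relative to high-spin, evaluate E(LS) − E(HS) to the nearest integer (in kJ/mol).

316

Mn sits in group 7; removing 2 electrons leaves Mn²⁺ with 7 − 2 = 5 d electrons.
In the high-spin limit (t₂g³ eg²) the orbital term is 0.0Δ_oct = 0 kJ/mol, with no excess pairing.
Low-spin: t₂g⁵ eg⁰, orbital CFSE = -2.0Δ_oct = -202 kJ/mol; plus 2 excess pairs × P = +518 kJ/mol; total 316 kJ/mol.
Thus E(LS) − E(HS) = 316 kJ/mol.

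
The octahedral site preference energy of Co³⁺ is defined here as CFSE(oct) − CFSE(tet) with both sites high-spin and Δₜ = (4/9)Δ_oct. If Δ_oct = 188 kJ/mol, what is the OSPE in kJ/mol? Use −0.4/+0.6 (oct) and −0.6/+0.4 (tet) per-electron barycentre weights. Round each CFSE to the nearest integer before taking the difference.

-25

Group 9 minus oxidation state +3 gives a d⁶ configuration for Co³⁺.
Octahedral (high-spin): t₂g⁴ eg², CFSE = 4(−0.4) + 2(+0.6) = -0.4Δ_oct = -0.4 × 188 = -75 kJ/mol.
Tetrahedral e³ t₂³ gives -0.6Δₜ = -0.6 × (4/9) × 188 = -50 kJ/mol.
OSPE = -75 − (-50) = -25 kJ/mol.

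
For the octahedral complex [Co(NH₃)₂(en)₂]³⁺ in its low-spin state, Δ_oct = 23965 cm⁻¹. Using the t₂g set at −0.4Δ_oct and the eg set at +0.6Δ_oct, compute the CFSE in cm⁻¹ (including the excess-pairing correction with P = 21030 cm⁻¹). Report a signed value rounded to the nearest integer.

-15456

Ligand charges: 2×(+0) from NH₃ and 2×(+0) from en sum to +0; with overall charge +3, Co is +3.
Co is in group 9, so Co³⁺ is d⁶ (9 − 3 = 6).
Configuration: t₂g⁶ eg⁰.
Orbital CFSE = 6(-0.4) + 0(0.6) = -2.4Δ_oct = -2.4 × 23965 = -57516 cm⁻¹.
Pairing penalty: 3 pairs vs 1 in the high-spin reference → 2 extra × P = 42060 cm⁻¹.
Combining: -57516 + 42060 = -15456 cm⁻¹.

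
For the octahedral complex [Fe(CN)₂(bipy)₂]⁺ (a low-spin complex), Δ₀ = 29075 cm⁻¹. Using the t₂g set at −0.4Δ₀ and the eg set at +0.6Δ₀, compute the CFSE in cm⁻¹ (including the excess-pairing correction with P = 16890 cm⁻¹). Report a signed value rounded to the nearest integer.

-24370

Ligand charges: 2×(-1) from CN⁻ and 2×(+0) from bipy sum to -2; with overall charge +1, Fe is +3.
Fe sits in group 8; removing 3 electrons leaves Fe³⁺ with 8 − 3 = 5 d electrons.
The d⁵ electrons fill as t₂g⁵ eg⁰.
CFSE(orbital) = 5×(-0.4Δ₀) + 0×(0.6Δ₀) = -2.0Δ₀; with Δ₀ = 29075 cm⁻¹ that is -58150 cm⁻¹.
High-spin d⁵ would be t₂g³ eg² with 0 pairs; low-spin has 2, so 2 excess pairs cost +2P = +33780 cm⁻¹.
Net CFSE = -58150 + 33780 = -24370 cm⁻¹.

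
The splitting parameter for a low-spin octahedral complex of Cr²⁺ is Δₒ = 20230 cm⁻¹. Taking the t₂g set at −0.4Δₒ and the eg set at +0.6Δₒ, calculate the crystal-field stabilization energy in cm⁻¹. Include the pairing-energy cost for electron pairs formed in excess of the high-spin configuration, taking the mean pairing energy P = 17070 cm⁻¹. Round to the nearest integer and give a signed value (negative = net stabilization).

Group 6 minus oxidation state +2 gives a d⁴ configuration for Cr²⁺.
The d⁴ electrons fill as t₂g⁴ eg⁰.
Orbital CFSE = 4(-0.4) + 0(0.6) = -1.6Δₒ = -1.6 × 20230 = -32368 cm⁻¹.
Relative to high-spin t₂g³ eg¹ (0 paired), the low-spin configuration has 1 additional pair, contributing +1 × 17070 = +17070 cm⁻¹.
Combining: -32368 + 17070 = -15298 cm⁻¹.

-15298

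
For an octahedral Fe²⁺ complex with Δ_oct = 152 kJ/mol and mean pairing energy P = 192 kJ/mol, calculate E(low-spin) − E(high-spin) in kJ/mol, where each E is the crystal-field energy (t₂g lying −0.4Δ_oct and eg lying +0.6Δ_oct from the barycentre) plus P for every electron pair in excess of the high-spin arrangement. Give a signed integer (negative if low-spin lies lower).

80

Fe sits in group 8; removing 2 electrons leaves Fe²⁺ with 8 − 2 = 6 d electrons.
High-spin d⁶ fills as t₂g⁴ eg² with CFSE 4(−0.4) + 2(+0.6) = -0.4Δ_oct = -61 kJ/mol.
Low-spin t₂g⁶ eg⁰ gives -2.4Δ_oct = -365 kJ/mol, but forming 2 extra pairs costs 2P = 384 kJ/mol, so E(LS) = -365 + 384 = 19 kJ/mol.
Thus E(LS) − E(HS) = 80 kJ/mol.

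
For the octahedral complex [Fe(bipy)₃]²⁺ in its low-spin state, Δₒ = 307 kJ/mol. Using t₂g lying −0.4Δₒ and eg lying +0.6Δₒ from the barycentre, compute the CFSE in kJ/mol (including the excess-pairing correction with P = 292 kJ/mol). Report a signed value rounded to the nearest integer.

-153

bipy is neutral, so the +2 overall charge sits on Fe: oxidation state +2.
Fe is in group 8, so Fe²⁺ is d⁶ (8 − 2 = 6).
The d⁶ electrons fill as t₂g⁶ eg⁰.
Orbital CFSE = 6(-0.4) + 0(0.6) = -2.4Δₒ = -2.4 × 307 = -737 kJ/mol.
Relative to high-spin t₂g⁴ eg² (1 paired), the low-spin configuration has 2 additional pairs, contributing +2 × 292 = +584 kJ/mol.
Net CFSE = -737 + 584 = -153 kJ/mol.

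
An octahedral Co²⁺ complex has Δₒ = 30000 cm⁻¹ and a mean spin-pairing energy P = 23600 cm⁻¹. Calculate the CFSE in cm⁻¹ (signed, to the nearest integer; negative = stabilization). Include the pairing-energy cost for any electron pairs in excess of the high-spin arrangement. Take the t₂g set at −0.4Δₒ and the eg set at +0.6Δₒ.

-30400

Group 9 minus oxidation state +2 gives a d⁷ configuration for Co²⁺.
Δₒ > P, so pairing is preferred: the ground state is low-spin.
Configuration: t₂g⁶ eg¹.
Orbital CFSE = -1.8Δₒ = -1.8 × 30000 = -54000 cm⁻¹.
Excess pairs vs high-spin: 3 − 2 = 1; pairing cost = +23600 cm⁻¹.
Net CFSE = -54000 + 23600 = -30400 cm⁻¹.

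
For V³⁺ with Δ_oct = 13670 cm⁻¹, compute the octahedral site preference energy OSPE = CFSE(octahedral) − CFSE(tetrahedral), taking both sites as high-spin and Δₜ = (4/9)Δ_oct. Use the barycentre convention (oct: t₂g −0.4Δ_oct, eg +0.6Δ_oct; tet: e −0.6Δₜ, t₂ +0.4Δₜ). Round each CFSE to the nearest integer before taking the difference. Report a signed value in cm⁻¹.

-3645

V sits in group 5; removing 3 electrons leaves V³⁺ with 5 − 3 = 2 d electrons.
Octahedral (high-spin): t₂g² eg⁰, CFSE = 2(−0.4) + 0(+0.6) = -0.8Δ_oct = -0.8 × 13670 = -10936 cm⁻¹.
In a tetrahedral site the filling is e² t₂⁰: CFSE(tet) = -1.2Δₜ = -1.2 × (4/9)(13670) = -7291 cm⁻¹.
OSPE = CFSE(oct) − CFSE(tet) = -10936 − (-7291) = -3645 cm⁻¹.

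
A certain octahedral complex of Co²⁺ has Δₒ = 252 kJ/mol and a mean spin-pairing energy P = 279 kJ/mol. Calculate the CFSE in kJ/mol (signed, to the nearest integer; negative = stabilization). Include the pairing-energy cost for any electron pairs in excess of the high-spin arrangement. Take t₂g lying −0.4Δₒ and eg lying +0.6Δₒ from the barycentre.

-202

Co is in group 9, so Co²⁺ is d⁷ (9 − 2 = 7).
Δₒ < P, so pairing is avoided: the ground state is high-spin.
That gives t₂g⁵ eg².
Orbital CFSE = -0.8Δₒ = -0.8 × 252 = -202 kJ/mol.
High-spin has no excess pairs, so no pairing correction applies.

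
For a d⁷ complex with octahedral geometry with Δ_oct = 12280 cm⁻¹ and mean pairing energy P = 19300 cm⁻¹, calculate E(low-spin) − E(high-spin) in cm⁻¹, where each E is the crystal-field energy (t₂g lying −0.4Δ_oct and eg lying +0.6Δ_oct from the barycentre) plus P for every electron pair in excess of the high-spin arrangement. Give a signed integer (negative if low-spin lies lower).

7020

High-spin: t₂g⁵ eg², CFSE = -0.8Δ_oct = -9824 cm⁻¹.
Low-spin: t₂g⁶ eg¹, orbital CFSE = -1.8Δ_oct = -22104 cm⁻¹; plus 1 excess pair × P = +19300 cm⁻¹; total -2804 cm⁻¹.
Thus E(LS) − E(HS) = 7020 cm⁻¹.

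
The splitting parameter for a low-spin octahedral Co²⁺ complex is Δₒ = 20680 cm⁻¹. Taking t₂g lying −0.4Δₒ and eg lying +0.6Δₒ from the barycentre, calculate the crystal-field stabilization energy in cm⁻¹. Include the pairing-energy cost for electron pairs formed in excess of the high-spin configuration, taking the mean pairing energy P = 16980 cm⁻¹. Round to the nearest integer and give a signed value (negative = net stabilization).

-20244

Co sits in group 9; removing 2 electrons leaves Co²⁺ with 9 − 2 = 7 d electrons.
Electron filling gives t₂g⁶ eg¹.
The orbital stabilization is -1.8Δₒ = -1.8 × 20680 = -37224 cm⁻¹.
High-spin d⁷ would be t₂g⁵ eg² with 2 pairs; low-spin has 3, so 1 excess pair costs +1P = +16980 cm⁻¹.
Overall CFSE = -37224 + 16980 = -20244 cm⁻¹.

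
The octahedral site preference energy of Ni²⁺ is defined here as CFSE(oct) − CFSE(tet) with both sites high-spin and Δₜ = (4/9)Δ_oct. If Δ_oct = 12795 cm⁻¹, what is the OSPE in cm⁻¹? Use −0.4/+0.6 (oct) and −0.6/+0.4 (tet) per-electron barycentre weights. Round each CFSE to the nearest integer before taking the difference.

Ni sits in group 10; removing 2 electrons leaves Ni²⁺ with 10 − 2 = 8 d electrons.
Octahedral high-spin t₂g⁶ eg²: CFSE = -1.2 × 12795 = -15354 cm⁻¹.
Tetrahedral: e⁴ t₂⁴, CFSE = 4(−0.6) + 4(+0.4) = -0.8Δₜ = -0.8 × (4/9) × 12795 = -4549 cm⁻¹.
Subtracting, OSPE = -15354 − (-4549) = -10805 cm⁻¹.

-10805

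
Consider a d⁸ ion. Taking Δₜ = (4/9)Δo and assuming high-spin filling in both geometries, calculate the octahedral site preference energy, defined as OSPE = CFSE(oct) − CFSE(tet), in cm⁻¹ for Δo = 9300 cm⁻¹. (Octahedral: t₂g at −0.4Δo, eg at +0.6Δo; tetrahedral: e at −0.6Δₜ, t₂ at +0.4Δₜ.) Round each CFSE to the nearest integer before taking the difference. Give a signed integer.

Octahedral (high-spin): t₂g⁶ eg², CFSE = 6(−0.4) + 2(+0.6) = -1.2Δo = -1.2 × 9300 = -11160 cm⁻¹.
In a tetrahedral site the filling is e⁴ t₂⁴: CFSE(tet) = -0.8Δₜ = -0.8 × (4/9)(9300) = -3307 cm⁻¹.
OSPE = -11160 − (-3307) = -7853 cm⁻¹.

-7853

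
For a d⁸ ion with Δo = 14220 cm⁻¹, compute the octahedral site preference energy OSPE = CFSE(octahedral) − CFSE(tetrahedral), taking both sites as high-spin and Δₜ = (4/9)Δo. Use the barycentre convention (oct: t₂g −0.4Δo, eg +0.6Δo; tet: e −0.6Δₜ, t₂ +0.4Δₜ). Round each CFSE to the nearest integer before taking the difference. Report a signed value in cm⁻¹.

In an octahedral site d⁸ (HS) is t2g^6 e_g^2, giving CFSE(oct) = -1.2Δo = -17064 cm⁻¹.
Tetrahedral: e^4 t2^4, CFSE = 4(−0.6) + 4(+0.4) = -0.8Δₜ = -0.8 × (4/9) × 14220 = -5056 cm⁻¹.
Subtracting, OSPE = -17064 − (-5056) = -12008 cm⁻¹.

-12008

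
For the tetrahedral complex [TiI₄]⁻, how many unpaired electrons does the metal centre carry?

Each I⁻ contributes -1; 4 × (-1) = -4. With overall charge -1, Ti is in the +3 oxidation state.
Group 4 minus oxidation state +3 gives a d¹ configuration for Ti³⁺.
Tetrahedral fields are weak (Δₜ ≈ 4/9 Δₒ), so electrons fill high-spin.
Configuration: e¹ t₂⁰, giving 1 unpaired electron.

1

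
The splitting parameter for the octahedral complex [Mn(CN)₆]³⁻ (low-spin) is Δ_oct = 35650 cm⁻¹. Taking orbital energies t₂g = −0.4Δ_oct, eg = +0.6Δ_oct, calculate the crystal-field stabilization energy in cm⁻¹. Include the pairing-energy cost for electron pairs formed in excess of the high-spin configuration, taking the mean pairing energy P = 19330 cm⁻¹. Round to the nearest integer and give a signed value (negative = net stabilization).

Each CN⁻ contributes -1; 6 × (-1) = -6. With overall charge -3, Mn is in the +3 oxidation state.
Mn is in group 7, so Mn³⁺ is d⁴ (7 − 3 = 4).
The d⁴ electrons fill as t₂g⁴ eg⁰.
Orbital CFSE = 4(-0.4) + 0(0.6) = -1.6Δ_oct = -1.6 × 35650 = -57040 cm⁻¹.
Relative to high-spin t₂g³ eg¹ (0 paired), the low-spin configuration has 1 additional pair, contributing +1 × 19330 = +19330 cm⁻¹.
Net CFSE = -57040 + 19330 = -37710 cm⁻¹.

-37710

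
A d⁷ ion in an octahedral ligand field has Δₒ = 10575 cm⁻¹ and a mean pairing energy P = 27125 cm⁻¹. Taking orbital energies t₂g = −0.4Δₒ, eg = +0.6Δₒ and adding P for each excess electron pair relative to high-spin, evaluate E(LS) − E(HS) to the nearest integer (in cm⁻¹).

16550

In the high-spin limit (t₂g⁵ eg²) the orbital term is -0.8Δₒ = -8460 cm⁻¹, with no excess pairing.
Low-spin t₂g⁶ eg¹ gives -1.8Δₒ = -19035 cm⁻¹, but forming 1 extra pair costs 1P = 27125 cm⁻¹, so E(LS) = -19035 + 27125 = 8090 cm⁻¹.
The difference is 8090 − (-8460) = 16550 cm⁻¹, so high-spin lies lower.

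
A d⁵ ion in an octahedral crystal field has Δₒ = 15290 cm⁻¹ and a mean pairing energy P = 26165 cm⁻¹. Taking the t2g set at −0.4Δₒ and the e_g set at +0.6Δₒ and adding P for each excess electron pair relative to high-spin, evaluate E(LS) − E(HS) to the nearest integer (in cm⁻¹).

In the high-spin limit (t2g^3 e_g^2) the orbital term is 0.0Δₒ = 0 cm⁻¹, with no excess pairing.
Low-spin t2g^5 e_g^0 gives -2.0Δₒ = -30580 cm⁻¹, but forming 2 extra pairs costs 2P = 52330 cm⁻¹, so E(LS) = -30580 + 52330 = 21750 cm⁻¹.
E(LS) − E(HS) = 21750 − (0) = 21750 cm⁻¹.

21750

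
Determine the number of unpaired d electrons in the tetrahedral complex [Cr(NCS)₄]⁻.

3

Each NCS⁻ contributes -1; 4 × (-1) = -4. With overall charge -1, Cr is in the +3 oxidation state.
Cr sits in group 6; removing 3 electrons leaves Cr³⁺ with 6 − 3 = 3 d electrons.
Tetrahedral fields are weak (Δₜ ≈ 4/9 Δₒ), so electrons fill high-spin.
Configuration: e² t₂¹, giving 3 unpaired electrons.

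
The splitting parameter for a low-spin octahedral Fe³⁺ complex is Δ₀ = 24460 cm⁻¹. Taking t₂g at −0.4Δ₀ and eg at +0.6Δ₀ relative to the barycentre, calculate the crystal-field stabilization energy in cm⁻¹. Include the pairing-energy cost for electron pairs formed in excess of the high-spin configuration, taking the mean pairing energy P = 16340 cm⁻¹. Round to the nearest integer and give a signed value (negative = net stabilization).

Group 8 minus oxidation state +3 gives a d⁵ configuration for Fe³⁺.
Configuration: t₂g⁵ eg⁰.
CFSE(orbital) = 5×(-0.4Δ₀) + 0×(0.6Δ₀) = -2.0Δ₀; with Δ₀ = 24460 cm⁻¹ that is -48920 cm⁻¹.
Relative to high-spin t₂g³ eg² (0 paired), the low-spin configuration has 2 additional pairs, contributing +2 × 16340 = +32680 cm⁻¹.
Combining: -48920 + 32680 = -16240 cm⁻¹.

-16240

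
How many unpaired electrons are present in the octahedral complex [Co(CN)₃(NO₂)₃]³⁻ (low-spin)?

Ligand charges: 3×(-1) from CN⁻ and 3×(-1) from NO₂⁻ sum to -6; with overall charge -3, Co is +3.
Co³⁺: group 9, so d-count = 9 − 3 = 6.
Configuration: t2g^6 e_g^0, giving 0 unpaired electrons.

0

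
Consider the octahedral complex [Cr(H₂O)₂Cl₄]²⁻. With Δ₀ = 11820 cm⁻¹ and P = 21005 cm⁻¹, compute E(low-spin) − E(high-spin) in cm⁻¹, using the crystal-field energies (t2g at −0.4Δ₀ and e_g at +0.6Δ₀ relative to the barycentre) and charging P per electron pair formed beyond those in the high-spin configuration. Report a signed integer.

9185

Ligand charges: 2×(+0) from H₂O and 4×(-1) from Cl⁻ sum to -4; with overall charge -2, Cr is +2.
Cr is in group 6, so Cr²⁺ is d⁴ (6 − 2 = 4).
In the high-spin limit (t2g^3 e_g^1) the orbital term is -0.6Δ₀ = -7092 cm⁻¹, with no excess pairing.
For low-spin the configuration is t2g^4 e_g^0: orbital energy -1.6 × 11820 = -18912 cm⁻¹, and 1 additional pair relative to high-spin adds 21005 cm⁻¹, giving 2093 cm⁻¹.
The difference is 2093 − (-7092) = 9185 cm⁻¹, so high-spin lies lower.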